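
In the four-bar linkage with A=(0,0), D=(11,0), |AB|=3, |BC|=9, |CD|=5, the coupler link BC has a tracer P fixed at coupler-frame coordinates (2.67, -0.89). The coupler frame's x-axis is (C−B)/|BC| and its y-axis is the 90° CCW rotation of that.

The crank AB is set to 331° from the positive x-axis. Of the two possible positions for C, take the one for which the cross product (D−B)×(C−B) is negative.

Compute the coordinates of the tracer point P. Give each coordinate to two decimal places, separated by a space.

4.73 -3.32

A=(0,0), D=(11.00,0)
B = A + 3.00·(cos331°, sin331°) = (2.6239, -1.4544)
|BD| = 8.5015
circle(B,9.00) ∩ circle(D,5.00): a=7.5443, h=4.9075
  candidates: C₊=(9.2173,4.6714) cross=41.721; C₋=(10.8965,-4.9989) cross=-41.721
  mode - wants cross < 0 → take C=(10.8965,-4.9989) (cross=-41.721)
ex = (C−B)/|BC| = (0.9192,-0.3938); ey = (0.3938,0.9192)
P = B + 2.67·ex + -0.89·ey = (4.7276,-3.3240)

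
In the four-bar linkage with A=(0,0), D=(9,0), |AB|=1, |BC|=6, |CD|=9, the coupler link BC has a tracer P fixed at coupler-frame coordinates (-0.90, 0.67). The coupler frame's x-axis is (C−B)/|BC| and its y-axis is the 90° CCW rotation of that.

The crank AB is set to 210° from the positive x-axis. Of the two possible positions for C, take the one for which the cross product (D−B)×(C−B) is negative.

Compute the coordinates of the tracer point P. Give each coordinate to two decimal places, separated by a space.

-0.72 0.61

A=(0,0), D=(9.00,0)
B = A + 1.00·(cos210°, sin210°) = (-0.8660, -0.5000)
|BD| = 9.8787
circle(B,6.00) ∩ circle(D,9.00): a=2.6617, h=5.3773
  candidates: C₊=(1.5201,5.0051) cross=53.121; C₋=(2.0644,-5.7357) cross=-53.121
  mode - wants cross < 0 → take C=(2.0644,-5.7357) (cross=-53.121)
ex = (C−B)/|BC| = (0.4884,-0.8726); ey = (0.8726,0.4884)
P = B + -0.90·ex + 0.67·ey = (-0.7209,0.6126)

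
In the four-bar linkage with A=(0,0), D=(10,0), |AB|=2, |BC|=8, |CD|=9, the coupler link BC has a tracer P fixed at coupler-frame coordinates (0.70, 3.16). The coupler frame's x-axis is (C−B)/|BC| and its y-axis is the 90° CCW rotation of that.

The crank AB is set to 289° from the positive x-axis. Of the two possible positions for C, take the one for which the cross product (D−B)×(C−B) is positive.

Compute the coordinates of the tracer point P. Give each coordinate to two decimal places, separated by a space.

-2.15 -0.27

A=(0,0), D=(10.00,0)
B = A + 2.00·(cos289°, sin289°) = (0.6511, -1.8910)
|BD| = 9.5382
circle(B,8.00) ∩ circle(D,9.00): a=3.8779, h=6.9973
  candidates: C₊=(3.0648,5.7362) cross=66.741; C₋=(5.8394,-7.9806) cross=-66.741
  mode + wants cross > 0 → take C=(3.0648,5.7362) (cross=66.741)
ex = (C−B)/|BC| = (0.3017,0.9534); ey = (-0.9534,0.3017)
P = B + 0.70·ex + 3.16·ey = (-2.1504,-0.2702)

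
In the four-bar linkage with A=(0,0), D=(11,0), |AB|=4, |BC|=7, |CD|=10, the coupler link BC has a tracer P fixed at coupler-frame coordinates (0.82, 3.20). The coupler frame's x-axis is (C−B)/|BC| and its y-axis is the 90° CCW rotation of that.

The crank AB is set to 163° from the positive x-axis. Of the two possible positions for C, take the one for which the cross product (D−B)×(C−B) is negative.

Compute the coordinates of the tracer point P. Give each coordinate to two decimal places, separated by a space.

A=(0,0), D=(11.00,0)
B = A + 4.00·(cos163°, sin163°) = (-3.8252, 1.1695)
|BD| = 14.8713
circle(B,7.00) ∩ circle(D,10.00): a=5.7209, h=4.0337
  candidates: C₊=(2.1952,4.7408) cross=59.987; C₋=(1.5608,-3.3017) cross=-59.987
  mode - wants cross < 0 → take C=(1.5608,-3.3017) (cross=-59.987)
ex = (C−B)/|BC| = (0.7694,-0.6387); ey = (0.6387,0.7694)
P = B + 0.82·ex + 3.20·ey = (-1.1503,3.1079)

-1.15 3.11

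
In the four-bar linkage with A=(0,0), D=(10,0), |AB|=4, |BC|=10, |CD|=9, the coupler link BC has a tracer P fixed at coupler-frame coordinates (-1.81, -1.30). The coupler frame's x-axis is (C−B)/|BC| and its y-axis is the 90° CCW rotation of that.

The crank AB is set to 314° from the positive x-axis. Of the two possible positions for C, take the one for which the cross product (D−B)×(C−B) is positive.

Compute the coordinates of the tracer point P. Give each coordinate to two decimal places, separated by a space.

3.78 -4.87

A=(0,0), D=(10.00,0)
B = A + 4.00·(cos314°, sin314°) = (2.7786, -2.8774)
|BD| = 7.7735
circle(B,10.00) ∩ circle(D,9.00): a=5.1089, h=8.5965
  candidates: C₊=(4.3426,6.9996) cross=66.825; C₋=(10.7066,-8.9722) cross=-66.825
  mode + wants cross > 0 → take C=(4.3426,6.9996) (cross=66.825)
ex = (C−B)/|BC| = (0.1564,0.9877); ey = (-0.9877,0.1564)
P = B + -1.81·ex + -1.30·ey = (3.7796,-4.8684)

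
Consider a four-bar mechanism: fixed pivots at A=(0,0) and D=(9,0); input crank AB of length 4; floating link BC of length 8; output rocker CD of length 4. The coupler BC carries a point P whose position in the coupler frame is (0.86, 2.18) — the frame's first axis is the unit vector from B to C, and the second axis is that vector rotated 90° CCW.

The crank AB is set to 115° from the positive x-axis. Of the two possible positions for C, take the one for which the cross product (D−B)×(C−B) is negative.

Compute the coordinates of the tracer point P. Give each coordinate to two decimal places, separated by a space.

A=(0,0), D=(9.00,0)
B = A + 4.00·(cos115°, sin115°) = (-1.6905, 3.6252)
|BD| = 11.2884
circle(B,8.00) ∩ circle(D,4.00): a=7.7703, h=1.9033
  candidates: C₊=(6.2795,2.9324) cross=21.486; C₋=(5.0570,-0.6727) cross=-21.486
  mode - wants cross < 0 → take C=(5.0570,-0.6727) (cross=-21.486)
ex = (C−B)/|BC| = (0.8434,-0.5372); ey = (0.5372,0.8434)
P = B + 0.86·ex + 2.18·ey = (0.2061,5.0019)

0.21 5.00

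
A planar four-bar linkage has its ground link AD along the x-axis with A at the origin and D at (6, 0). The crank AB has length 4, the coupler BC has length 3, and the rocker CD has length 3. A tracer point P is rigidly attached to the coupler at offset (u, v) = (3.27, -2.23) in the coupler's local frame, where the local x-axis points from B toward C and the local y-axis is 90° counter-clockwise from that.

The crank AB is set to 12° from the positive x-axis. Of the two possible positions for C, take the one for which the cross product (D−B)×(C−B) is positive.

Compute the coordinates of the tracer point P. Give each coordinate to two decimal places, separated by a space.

7.78 1.65

A=(0,0), D=(6.00,0)
B = A + 4.00·(cos12°, sin12°) = (3.9126, 0.8316)
|BD| = 2.2470
circle(B,3.00) ∩ circle(D,3.00): a=1.1235, h=2.7817
  candidates: C₊=(5.9858,3.0000) cross=6.250; C₋=(3.9267,-2.1683) cross=-6.250
  mode + wants cross > 0 → take C=(5.9858,3.0000) (cross=6.250)
ex = (C−B)/|BC| = (0.6911,0.7228); ey = (-0.7228,0.6911)
P = B + 3.27·ex + -2.23·ey = (7.7842,1.6540)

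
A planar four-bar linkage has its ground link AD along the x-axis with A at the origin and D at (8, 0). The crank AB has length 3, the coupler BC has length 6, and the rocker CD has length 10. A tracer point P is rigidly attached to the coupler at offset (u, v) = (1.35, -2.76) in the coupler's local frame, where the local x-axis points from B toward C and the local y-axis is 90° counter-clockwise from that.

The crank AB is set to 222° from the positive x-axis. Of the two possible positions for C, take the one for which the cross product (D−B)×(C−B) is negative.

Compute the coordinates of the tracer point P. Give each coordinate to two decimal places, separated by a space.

-3.85 -4.62

A=(0,0), D=(8.00,0)
B = A + 3.00·(cos222°, sin222°) = (-2.2294, -2.0074)
|BD| = 10.4245
circle(B,6.00) ∩ circle(D,10.00): a=2.1426, h=5.6044
  candidates: C₊=(-1.2062,3.9047) cross=58.423; C₋=(0.9523,-7.0943) cross=-58.423
  mode - wants cross < 0 → take C=(0.9523,-7.0943) (cross=-58.423)
ex = (C−B)/|BC| = (0.5303,-0.8478); ey = (0.8478,0.5303)
P = B + 1.35·ex + -2.76·ey = (-3.8535,-4.6155)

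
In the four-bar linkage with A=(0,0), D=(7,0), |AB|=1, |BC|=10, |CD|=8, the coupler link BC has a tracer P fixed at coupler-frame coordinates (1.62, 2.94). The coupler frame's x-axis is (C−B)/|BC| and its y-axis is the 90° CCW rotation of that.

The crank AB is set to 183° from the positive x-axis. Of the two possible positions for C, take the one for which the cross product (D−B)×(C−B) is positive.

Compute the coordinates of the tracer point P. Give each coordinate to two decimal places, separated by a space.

-2.30 3.04

A=(0,0), D=(7.00,0)
B = A + 1.00·(cos183°, sin183°) = (-0.9986, -0.0523)
|BD| = 7.9988
circle(B,10.00) ∩ circle(D,8.00): a=6.2497, h=7.8065
  candidates: C₊=(5.1999,7.7948) cross=62.442; C₋=(5.3021,-7.8177) cross=-62.442
  mode + wants cross > 0 → take C=(5.1999,7.7948) (cross=62.442)
ex = (C−B)/|BC| = (0.6199,0.7847); ey = (-0.7847,0.6199)
P = B + 1.62·ex + 2.94·ey = (-2.3015,3.0413)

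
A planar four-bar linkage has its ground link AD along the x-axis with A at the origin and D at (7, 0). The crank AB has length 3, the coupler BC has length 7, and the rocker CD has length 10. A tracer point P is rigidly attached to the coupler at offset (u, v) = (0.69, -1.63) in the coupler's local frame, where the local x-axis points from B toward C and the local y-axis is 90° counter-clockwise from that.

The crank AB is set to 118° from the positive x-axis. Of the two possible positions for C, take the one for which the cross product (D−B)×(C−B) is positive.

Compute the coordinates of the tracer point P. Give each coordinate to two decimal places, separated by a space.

0.35 2.43

A=(0,0), D=(7.00,0)
B = A + 3.00·(cos118°, sin118°) = (-1.4084, 2.6488)
|BD| = 8.8158
circle(B,7.00) ∩ circle(D,10.00): a=1.5153, h=6.8340
  candidates: C₊=(2.0903,8.7118) cross=60.247; C₋=(-2.0165,-4.3247) cross=-60.247
  mode + wants cross > 0 → take C=(2.0903,8.7118) (cross=60.247)
ex = (C−B)/|BC| = (0.4998,0.8661); ey = (-0.8661,0.4998)
P = B + 0.69·ex + -1.63·ey = (0.3483,2.4318)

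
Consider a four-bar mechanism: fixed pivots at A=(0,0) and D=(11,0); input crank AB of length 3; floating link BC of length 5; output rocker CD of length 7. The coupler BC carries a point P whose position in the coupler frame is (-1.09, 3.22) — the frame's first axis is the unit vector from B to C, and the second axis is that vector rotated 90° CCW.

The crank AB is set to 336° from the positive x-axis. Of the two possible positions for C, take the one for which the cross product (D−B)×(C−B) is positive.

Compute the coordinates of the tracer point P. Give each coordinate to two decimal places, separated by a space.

-0.64 -0.86

A=(0,0), D=(11.00,0)
B = A + 3.00·(cos336°, sin336°) = (2.7406, -1.2202)
|BD| = 8.3490
circle(B,5.00) ∩ circle(D,7.00): a=2.7372, h=4.1842
  candidates: C₊=(4.8369,3.3191) cross=34.934; C₋=(6.0600,-4.9595) cross=-34.934
  mode + wants cross > 0 → take C=(4.8369,3.3191) (cross=34.934)
ex = (C−B)/|BC| = (0.4193,0.9079); ey = (-0.9079,0.4193)
P = B + -1.09·ex + 3.22·ey = (-0.6397,-0.8598)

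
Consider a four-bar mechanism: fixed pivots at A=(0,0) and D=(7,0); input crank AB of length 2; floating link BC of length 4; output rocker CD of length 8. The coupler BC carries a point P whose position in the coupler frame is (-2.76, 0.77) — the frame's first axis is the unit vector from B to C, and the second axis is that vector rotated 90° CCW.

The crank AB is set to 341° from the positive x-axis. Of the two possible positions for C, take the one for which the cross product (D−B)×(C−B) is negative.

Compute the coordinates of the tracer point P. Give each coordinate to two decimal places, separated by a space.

A=(0,0), D=(7.00,0)
B = A + 2.00·(cos341°, sin341°) = (1.8910, -0.6511)
|BD| = 5.1503
circle(B,4.00) ∩ circle(D,8.00): a=-2.0848, h=3.4137
  candidates: C₊=(-0.6086,2.4716) cross=17.582; C₋=(0.2546,-4.3011) cross=-17.582
  mode - wants cross < 0 → take C=(0.2546,-4.3011) (cross=-17.582)
ex = (C−B)/|BC| = (-0.4091,-0.9125); ey = (0.9125,-0.4091)
P = B + -2.76·ex + 0.77·ey = (3.7228,1.5523)

3.72 1.55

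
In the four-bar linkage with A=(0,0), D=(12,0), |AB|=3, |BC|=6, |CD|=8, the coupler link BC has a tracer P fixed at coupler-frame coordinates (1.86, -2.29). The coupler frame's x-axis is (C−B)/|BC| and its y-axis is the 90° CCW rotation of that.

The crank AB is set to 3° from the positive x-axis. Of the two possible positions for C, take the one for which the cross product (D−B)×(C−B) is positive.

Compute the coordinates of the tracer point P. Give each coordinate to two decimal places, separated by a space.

A=(0,0), D=(12.00,0)
B = A + 3.00·(cos3°, sin3°) = (2.9959, 0.1570)
|BD| = 9.0055
circle(B,6.00) ∩ circle(D,8.00): a=2.9481, h=5.2258
  candidates: C₊=(6.0347,5.3306) cross=47.060; C₋=(5.8525,-5.1194) cross=-47.060
  mode + wants cross > 0 → take C=(6.0347,5.3306) (cross=47.060)
ex = (C−B)/|BC| = (0.5065,0.8623); ey = (-0.8623,0.5065)
P = B + 1.86·ex + -2.29·ey = (5.9125,0.6010)

5.91 0.60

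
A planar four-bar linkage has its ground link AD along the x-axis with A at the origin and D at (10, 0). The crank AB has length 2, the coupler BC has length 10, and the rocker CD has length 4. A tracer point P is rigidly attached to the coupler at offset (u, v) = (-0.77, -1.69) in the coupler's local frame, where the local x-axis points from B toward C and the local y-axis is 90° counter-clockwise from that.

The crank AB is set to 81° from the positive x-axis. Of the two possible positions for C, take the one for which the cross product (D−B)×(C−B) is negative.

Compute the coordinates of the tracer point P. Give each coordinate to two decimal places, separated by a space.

A=(0,0), D=(10.00,0)
B = A + 2.00·(cos81°, sin81°) = (0.3129, 1.9754)
|BD| = 9.8865
circle(B,10.00) ∩ circle(D,4.00): a=9.1915, h=3.9392
  candidates: C₊=(10.1061,3.9986) cross=38.944; C₋=(8.5319,-3.7209) cross=-38.944
  mode - wants cross < 0 → take C=(8.5319,-3.7209) (cross=-38.944)
ex = (C−B)/|BC| = (0.8219,-0.5696); ey = (0.5696,0.8219)
P = B + -0.77·ex + -1.69·ey = (-1.2827,1.0250)

-1.28 1.02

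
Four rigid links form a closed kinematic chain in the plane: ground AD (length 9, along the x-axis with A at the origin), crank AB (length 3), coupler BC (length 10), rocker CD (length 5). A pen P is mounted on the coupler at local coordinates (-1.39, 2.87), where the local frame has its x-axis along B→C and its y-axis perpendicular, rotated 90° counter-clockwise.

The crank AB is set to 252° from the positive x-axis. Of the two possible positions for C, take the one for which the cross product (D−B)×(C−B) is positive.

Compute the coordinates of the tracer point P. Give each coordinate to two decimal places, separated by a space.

A=(0,0), D=(9.00,0)
B = A + 3.00·(cos252°, sin252°) = (-0.9271, -2.8532)
|BD| = 10.3289
circle(B,10.00) ∩ circle(D,5.00): a=8.7950, h=4.7589
  candidates: C₊=(6.2112,4.1500) cross=49.154; C₋=(8.8403,-4.9975) cross=-49.154
  mode + wants cross > 0 → take C=(6.2112,4.1500) (cross=49.154)
ex = (C−B)/|BC| = (0.7138,0.7003); ey = (-0.7003,0.7138)
P = B + -1.39·ex + 2.87·ey = (-3.9292,-1.7779)

-3.93 -1.78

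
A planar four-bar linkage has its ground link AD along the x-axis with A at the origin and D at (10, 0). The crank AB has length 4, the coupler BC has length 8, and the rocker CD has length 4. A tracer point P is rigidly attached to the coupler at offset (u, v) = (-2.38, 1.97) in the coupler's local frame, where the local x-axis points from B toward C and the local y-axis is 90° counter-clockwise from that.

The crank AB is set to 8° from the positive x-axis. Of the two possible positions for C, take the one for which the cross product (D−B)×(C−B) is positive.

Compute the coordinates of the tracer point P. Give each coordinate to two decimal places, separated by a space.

0.99 1.40

A=(0,0), D=(10.00,0)
B = A + 4.00·(cos8°, sin8°) = (3.9611, 0.5567)
|BD| = 6.0645
circle(B,8.00) ∩ circle(D,4.00): a=6.9897, h=3.8915
  candidates: C₊=(11.2785,3.7902) cross=23.600; C₋=(10.5640,-3.9600) cross=-23.600
  mode + wants cross > 0 → take C=(11.2785,3.7902) (cross=23.600)
ex = (C−B)/|BC| = (0.9147,0.4042); ey = (-0.4042,0.9147)
P = B + -2.38·ex + 1.97·ey = (0.9879,1.3966)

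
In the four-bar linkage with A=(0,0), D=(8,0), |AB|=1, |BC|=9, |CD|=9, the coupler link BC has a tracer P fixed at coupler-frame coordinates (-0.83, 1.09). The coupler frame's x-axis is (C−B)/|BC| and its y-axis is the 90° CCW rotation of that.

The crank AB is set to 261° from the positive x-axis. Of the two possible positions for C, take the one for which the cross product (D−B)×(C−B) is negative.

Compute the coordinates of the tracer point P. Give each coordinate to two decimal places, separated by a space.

A=(0,0), D=(8.00,0)
B = A + 1.00·(cos261°, sin261°) = (-0.1564, -0.9877)
|BD| = 8.2160
circle(B,9.00) ∩ circle(D,9.00): a=4.1080, h=8.0078
  candidates: C₊=(2.9591,7.4558) cross=65.792; C₋=(4.8844,-8.4435) cross=-65.792
  mode - wants cross < 0 → take C=(4.8844,-8.4435) (cross=-65.792)
ex = (C−B)/|BC| = (0.5601,-0.8284); ey = (0.8284,0.5601)
P = B + -0.83·ex + 1.09·ey = (0.2817,0.3104)

0.28 0.31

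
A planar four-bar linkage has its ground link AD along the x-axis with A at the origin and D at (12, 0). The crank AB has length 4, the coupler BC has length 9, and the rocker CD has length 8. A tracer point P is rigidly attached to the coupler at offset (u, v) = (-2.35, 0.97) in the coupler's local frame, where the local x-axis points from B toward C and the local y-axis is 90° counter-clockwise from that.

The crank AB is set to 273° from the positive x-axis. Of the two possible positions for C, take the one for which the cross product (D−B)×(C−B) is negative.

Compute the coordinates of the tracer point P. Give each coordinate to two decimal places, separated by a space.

A=(0,0), D=(12.00,0)
B = A + 4.00·(cos273°, sin273°) = (0.2093, -3.9945)
|BD| = 12.4489
circle(B,9.00) ∩ circle(D,8.00): a=6.9073, h=5.7697
  candidates: C₊=(4.9000,3.6865) cross=71.827; C₋=(8.6027,-7.2428) cross=-71.827
  mode - wants cross < 0 → take C=(8.6027,-7.2428) (cross=-71.827)
ex = (C−B)/|BC| = (0.9326,-0.3609); ey = (0.3609,0.9326)
P = B + -2.35·ex + 0.97·ey = (-1.6322,-2.2417)

-1.63 -2.24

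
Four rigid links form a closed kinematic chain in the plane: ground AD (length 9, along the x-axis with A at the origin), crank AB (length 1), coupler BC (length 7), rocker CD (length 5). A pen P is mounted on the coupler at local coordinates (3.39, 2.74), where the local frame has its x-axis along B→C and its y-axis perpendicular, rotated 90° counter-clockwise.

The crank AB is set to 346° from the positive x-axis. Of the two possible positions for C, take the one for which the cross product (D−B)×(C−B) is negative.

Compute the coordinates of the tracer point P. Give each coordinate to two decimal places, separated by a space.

A=(0,0), D=(9.00,0)
B = A + 1.00·(cos346°, sin346°) = (0.9703, -0.2419)
|BD| = 8.0333
circle(B,7.00) ∩ circle(D,5.00): a=5.5104, h=4.3168
  candidates: C₊=(6.3482,4.2389) cross=34.679; C₋=(6.6082,-4.3908) cross=-34.679
  mode - wants cross < 0 → take C=(6.6082,-4.3908) (cross=-34.679)
ex = (C−B)/|BC| = (0.8054,-0.5927); ey = (0.5927,0.8054)
P = B + 3.39·ex + 2.74·ey = (5.3247,-0.0443)

5.32 -0.04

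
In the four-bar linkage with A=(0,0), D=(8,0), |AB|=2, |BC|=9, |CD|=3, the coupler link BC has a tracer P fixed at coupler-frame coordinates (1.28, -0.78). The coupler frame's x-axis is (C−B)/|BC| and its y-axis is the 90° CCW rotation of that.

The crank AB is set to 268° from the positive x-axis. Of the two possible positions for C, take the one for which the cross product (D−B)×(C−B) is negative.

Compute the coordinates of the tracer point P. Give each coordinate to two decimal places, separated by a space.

1.13 -2.90

A=(0,0), D=(8.00,0)
B = A + 2.00·(cos268°, sin268°) = (-0.0698, -1.9988)
|BD| = 8.3137
circle(B,9.00) ∩ circle(D,3.00): a=8.4871, h=2.9950
  candidates: C₊=(7.4483,2.9488) cross=24.899; C₋=(8.8884,-2.8654) cross=-24.899
  mode - wants cross < 0 → take C=(8.8884,-2.8654) (cross=-24.899)
ex = (C−B)/|BC| = (0.9954,-0.0963); ey = (0.0963,0.9954)
P = B + 1.28·ex + -0.78·ey = (1.1291,-2.8984)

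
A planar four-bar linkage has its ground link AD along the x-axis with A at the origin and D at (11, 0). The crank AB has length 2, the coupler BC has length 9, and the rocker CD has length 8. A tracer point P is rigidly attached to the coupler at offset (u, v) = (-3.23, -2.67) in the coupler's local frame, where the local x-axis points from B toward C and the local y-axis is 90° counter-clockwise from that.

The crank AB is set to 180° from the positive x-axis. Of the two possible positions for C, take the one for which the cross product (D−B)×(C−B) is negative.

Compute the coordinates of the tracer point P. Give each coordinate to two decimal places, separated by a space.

-6.19 -0.16

A=(0,0), D=(11.00,0)
B = A + 2.00·(cos180°, sin180°) = (-2.0000, 0.0000)
|BD| = 13.0000
circle(B,9.00) ∩ circle(D,8.00): a=7.1538, h=5.4610
  candidates: C₊=(5.1538,5.4610) cross=70.993; C₋=(5.1538,-5.4610) cross=-70.993
  mode - wants cross < 0 → take C=(5.1538,-5.4610) (cross=-70.993)
ex = (C−B)/|BC| = (0.7949,-0.6068); ey = (0.6068,0.7949)
P = B + -3.23·ex + -2.67·ey = (-6.1875,-0.1624)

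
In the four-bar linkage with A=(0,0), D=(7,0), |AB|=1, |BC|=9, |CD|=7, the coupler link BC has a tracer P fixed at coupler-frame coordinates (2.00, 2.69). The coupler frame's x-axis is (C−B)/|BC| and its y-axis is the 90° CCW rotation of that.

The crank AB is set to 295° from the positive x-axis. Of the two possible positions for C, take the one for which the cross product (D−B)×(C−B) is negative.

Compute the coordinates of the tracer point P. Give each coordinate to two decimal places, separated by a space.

A=(0,0), D=(7.00,0)
B = A + 1.00·(cos295°, sin295°) = (0.4226, -0.9063)
|BD| = 6.6395
circle(B,9.00) ∩ circle(D,7.00): a=5.7296, h=6.9406
  candidates: C₊=(5.1512,6.7514) cross=46.082; C₋=(7.0460,-6.9998) cross=-46.082
  mode - wants cross < 0 → take C=(7.0460,-6.9998) (cross=-46.082)
ex = (C−B)/|BC| = (0.7359,-0.6771); ey = (0.6771,0.7359)
P = B + 2.00·ex + 2.69·ey = (3.7158,-0.2808)

3.72 -0.28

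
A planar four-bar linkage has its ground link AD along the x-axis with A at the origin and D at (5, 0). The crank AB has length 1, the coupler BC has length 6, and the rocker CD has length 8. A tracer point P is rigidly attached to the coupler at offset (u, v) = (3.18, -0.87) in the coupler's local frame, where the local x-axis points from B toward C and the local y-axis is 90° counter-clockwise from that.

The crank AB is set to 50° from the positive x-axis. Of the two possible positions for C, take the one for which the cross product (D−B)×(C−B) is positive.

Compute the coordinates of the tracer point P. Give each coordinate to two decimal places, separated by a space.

A=(0,0), D=(5.00,0)
B = A + 1.00·(cos50°, sin50°) = (0.6428, 0.7660)
|BD| = 4.4240
circle(B,6.00) ∩ circle(D,8.00): a=-0.9525, h=5.9239
  candidates: C₊=(0.7304,6.7654) cross=26.208; C₋=(-1.3211,-4.9035) cross=-26.208
  mode + wants cross > 0 → take C=(0.7304,6.7654) (cross=26.208)
ex = (C−B)/|BC| = (0.0146,0.9999); ey = (-0.9999,0.0146)
P = B + 3.18·ex + -0.87·ey = (1.5591,3.9330)

1.56 3.93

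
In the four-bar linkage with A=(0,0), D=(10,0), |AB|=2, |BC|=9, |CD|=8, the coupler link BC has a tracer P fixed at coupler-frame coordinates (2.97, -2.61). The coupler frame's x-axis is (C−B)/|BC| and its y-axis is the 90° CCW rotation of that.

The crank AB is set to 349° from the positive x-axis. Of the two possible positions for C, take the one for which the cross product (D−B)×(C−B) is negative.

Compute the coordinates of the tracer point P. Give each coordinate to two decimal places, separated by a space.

1.67 -4.32

A=(0,0), D=(10.00,0)
B = A + 2.00·(cos349°, sin349°) = (1.9633, -0.3816)
|BD| = 8.0458
circle(B,9.00) ∩ circle(D,8.00): a=5.0794, h=7.4297
  candidates: C₊=(6.6845,7.2806) cross=59.778; C₋=(7.3893,-7.5620) cross=-59.778
  mode - wants cross < 0 → take C=(7.3893,-7.5620) (cross=-59.778)
ex = (C−B)/|BC| = (0.6029,-0.7978); ey = (0.7978,0.6029)
P = B + 2.97·ex + -2.61·ey = (1.6715,-4.3247)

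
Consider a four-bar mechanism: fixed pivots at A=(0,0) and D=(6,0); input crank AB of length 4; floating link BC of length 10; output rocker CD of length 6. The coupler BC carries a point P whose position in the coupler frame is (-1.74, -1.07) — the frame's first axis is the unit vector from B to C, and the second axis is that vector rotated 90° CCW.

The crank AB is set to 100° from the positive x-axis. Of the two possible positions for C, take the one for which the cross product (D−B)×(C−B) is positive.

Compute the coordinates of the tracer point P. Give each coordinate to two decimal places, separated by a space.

A=(0,0), D=(6.00,0)
B = A + 4.00·(cos100°, sin100°) = (-0.6946, 3.9392)
|BD| = 7.7676
circle(B,10.00) ∩ circle(D,6.00): a=8.0035, h=5.9954
  candidates: C₊=(9.2438,5.0476) cross=46.569; C₋=(3.1628,-5.2868) cross=-46.569
  mode + wants cross > 0 → take C=(9.2438,5.0476) (cross=46.569)
ex = (C−B)/|BC| = (0.9938,0.1108); ey = (-0.1108,0.9938)
P = B + -1.74·ex + -1.07·ey = (-2.3053,2.6830)

-2.31 2.68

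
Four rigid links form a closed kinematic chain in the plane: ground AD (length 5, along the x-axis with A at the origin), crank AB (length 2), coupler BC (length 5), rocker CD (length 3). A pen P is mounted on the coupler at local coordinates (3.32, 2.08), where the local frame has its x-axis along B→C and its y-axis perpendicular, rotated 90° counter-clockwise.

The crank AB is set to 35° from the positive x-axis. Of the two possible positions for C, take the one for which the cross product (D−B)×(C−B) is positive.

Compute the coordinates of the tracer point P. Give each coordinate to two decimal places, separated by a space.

A=(0,0), D=(5.00,0)
B = A + 2.00·(cos35°, sin35°) = (1.6383, 1.1472)
|BD| = 3.5520
circle(B,5.00) ∩ circle(D,3.00): a=4.0282, h=2.9620
  candidates: C₊=(6.4073,2.6494) cross=10.521; C₋=(4.4941,-2.9570) cross=-10.521
  mode + wants cross > 0 → take C=(6.4073,2.6494) (cross=10.521)
ex = (C−B)/|BC| = (0.9538,0.3005); ey = (-0.3005,0.9538)
P = B + 3.32·ex + 2.08·ey = (4.1799,4.1286)

4.18 4.13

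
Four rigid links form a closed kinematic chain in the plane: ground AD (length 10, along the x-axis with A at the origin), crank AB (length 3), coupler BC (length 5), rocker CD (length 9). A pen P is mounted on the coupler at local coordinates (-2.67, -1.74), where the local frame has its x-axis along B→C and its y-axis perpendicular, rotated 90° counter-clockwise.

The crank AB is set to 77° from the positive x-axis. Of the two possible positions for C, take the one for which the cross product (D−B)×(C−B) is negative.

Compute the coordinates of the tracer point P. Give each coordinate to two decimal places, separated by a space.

-1.35 5.38

A=(0,0), D=(10.00,0)
B = A + 3.00·(cos77°, sin77°) = (0.6749, 2.9231)
|BD| = 9.7726
circle(B,5.00) ∩ circle(D,9.00): a=2.0211, h=4.5733
  candidates: C₊=(3.9714,6.6825) cross=44.693; C₋=(1.2355,-2.0454) cross=-44.693
  mode - wants cross < 0 → take C=(1.2355,-2.0454) (cross=-44.693)
ex = (C−B)/|BC| = (0.1121,-0.9937); ey = (0.9937,0.1121)
P = B + -2.67·ex + -1.74·ey = (-1.3536,5.3812)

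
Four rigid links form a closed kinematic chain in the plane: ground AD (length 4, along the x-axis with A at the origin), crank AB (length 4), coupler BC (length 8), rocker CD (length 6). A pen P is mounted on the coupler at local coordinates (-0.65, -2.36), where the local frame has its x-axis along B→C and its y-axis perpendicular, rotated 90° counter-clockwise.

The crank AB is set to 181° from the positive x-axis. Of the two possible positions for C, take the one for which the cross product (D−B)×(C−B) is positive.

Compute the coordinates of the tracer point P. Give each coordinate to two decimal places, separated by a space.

A=(0,0), D=(4.00,0)
B = A + 4.00·(cos181°, sin181°) = (-3.9994, -0.0698)
|BD| = 7.9997
circle(B,8.00) ∩ circle(D,6.00): a=5.7499, h=5.5622
  candidates: C₊=(1.7018,5.5424) cross=44.496; C₋=(1.7988,-5.5817) cross=-44.496
  mode + wants cross > 0 → take C=(1.7018,5.5424) (cross=44.496)
ex = (C−B)/|BC| = (0.7126,0.7015); ey = (-0.7015,0.7126)
P = B + -0.65·ex + -2.36·ey = (-2.8070,-2.2076)

-2.81 -2.21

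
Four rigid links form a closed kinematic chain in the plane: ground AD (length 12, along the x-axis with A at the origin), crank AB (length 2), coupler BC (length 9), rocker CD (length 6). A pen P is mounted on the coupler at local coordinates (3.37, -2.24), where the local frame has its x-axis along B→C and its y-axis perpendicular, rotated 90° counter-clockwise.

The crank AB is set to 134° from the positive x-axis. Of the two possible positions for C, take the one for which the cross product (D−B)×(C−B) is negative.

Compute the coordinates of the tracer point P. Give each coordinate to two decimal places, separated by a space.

0.59 -2.09

A=(0,0), D=(12.00,0)
B = A + 2.00·(cos134°, sin134°) = (-1.3893, 1.4387)
|BD| = 13.4664
circle(B,9.00) ∩ circle(D,6.00): a=8.4040, h=3.2206
  candidates: C₊=(7.3107,3.7430) cross=43.370; C₋=(6.6225,-2.6614) cross=-43.370
  mode - wants cross < 0 → take C=(6.6225,-2.6614) (cross=-43.370)
ex = (C−B)/|BC| = (0.8902,-0.4556); ey = (0.4556,0.8902)
P = B + 3.37·ex + -2.24·ey = (0.5902,-2.0906)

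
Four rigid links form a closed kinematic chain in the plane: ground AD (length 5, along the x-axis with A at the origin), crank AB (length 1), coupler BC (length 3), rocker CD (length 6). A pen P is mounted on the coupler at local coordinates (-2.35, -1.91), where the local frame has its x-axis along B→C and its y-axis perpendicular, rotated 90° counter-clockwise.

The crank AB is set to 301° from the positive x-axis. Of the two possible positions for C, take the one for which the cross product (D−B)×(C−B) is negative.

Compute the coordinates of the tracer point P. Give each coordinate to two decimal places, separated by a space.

A=(0,0), D=(5.00,0)
B = A + 1.00·(cos301°, sin301°) = (0.5150, -0.8572)
|BD| = 4.5661
circle(B,3.00) ∩ circle(D,6.00): a=-0.6735, h=2.9234
  candidates: C₊=(-0.6953,1.8879) cross=13.349; C₋=(0.4023,-3.8550) cross=-13.349
  mode - wants cross < 0 → take C=(0.4023,-3.8550) (cross=-13.349)
ex = (C−B)/|BC| = (-0.0376,-0.9993); ey = (0.9993,-0.0376)
P = B + -2.35·ex + -1.91·ey = (-1.3053,1.5629)

-1.31 1.56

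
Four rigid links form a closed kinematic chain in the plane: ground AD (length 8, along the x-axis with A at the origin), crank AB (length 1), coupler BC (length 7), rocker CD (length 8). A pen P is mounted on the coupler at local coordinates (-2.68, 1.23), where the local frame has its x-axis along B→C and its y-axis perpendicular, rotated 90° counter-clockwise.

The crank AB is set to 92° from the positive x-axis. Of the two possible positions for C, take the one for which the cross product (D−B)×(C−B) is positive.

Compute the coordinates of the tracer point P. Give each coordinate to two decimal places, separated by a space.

A=(0,0), D=(8.00,0)
B = A + 1.00·(cos92°, sin92°) = (-0.0349, 0.9994)
|BD| = 8.0968
circle(B,7.00) ∩ circle(D,8.00): a=3.1221, h=6.2652
  candidates: C₊=(3.8367,6.8313) cross=50.728; C₋=(2.2900,-5.6032) cross=-50.728
  mode + wants cross > 0 → take C=(3.8367,6.8313) (cross=50.728)
ex = (C−B)/|BC| = (0.5531,0.8331); ey = (-0.8331,0.5531)
P = B + -2.68·ex + 1.23·ey = (-2.5419,-0.5531)

-2.54 -0.55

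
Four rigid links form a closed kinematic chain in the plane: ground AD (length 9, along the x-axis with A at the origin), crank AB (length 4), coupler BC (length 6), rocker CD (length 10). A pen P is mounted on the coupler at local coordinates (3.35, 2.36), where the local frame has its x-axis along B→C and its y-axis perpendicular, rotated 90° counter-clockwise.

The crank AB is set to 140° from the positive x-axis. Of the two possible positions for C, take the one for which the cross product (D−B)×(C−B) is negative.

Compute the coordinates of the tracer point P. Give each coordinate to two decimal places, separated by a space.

0.47 0.50

A=(0,0), D=(9.00,0)
B = A + 4.00·(cos140°, sin140°) = (-3.0642, 2.5712)
|BD| = 12.3351
circle(B,6.00) ∩ circle(D,10.00): a=3.5733, h=4.8199
  candidates: C₊=(1.4353,6.5403) cross=59.454; C₋=(-0.5740,-2.8877) cross=-59.454
  mode - wants cross < 0 → take C=(-0.5740,-2.8877) (cross=-59.454)
ex = (C−B)/|BC| = (0.4150,-0.9098); ey = (0.9098,0.4150)
P = B + 3.35·ex + 2.36·ey = (0.4733,0.5028)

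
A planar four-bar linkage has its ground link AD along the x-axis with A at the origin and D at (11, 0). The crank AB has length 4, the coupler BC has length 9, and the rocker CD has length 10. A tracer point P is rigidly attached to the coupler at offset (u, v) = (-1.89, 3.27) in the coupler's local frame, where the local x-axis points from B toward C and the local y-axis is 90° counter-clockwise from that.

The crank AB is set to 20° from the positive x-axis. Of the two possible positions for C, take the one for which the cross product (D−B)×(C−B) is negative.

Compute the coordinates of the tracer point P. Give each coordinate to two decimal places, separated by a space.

A=(0,0), D=(11.00,0)
B = A + 4.00·(cos20°, sin20°) = (3.7588, 1.3681)
|BD| = 7.3693
circle(B,9.00) ∩ circle(D,10.00): a=2.3955, h=8.6753
  candidates: C₊=(7.7232,9.4479) cross=63.931; C₋=(4.5021,-7.6012) cross=-63.931
  mode - wants cross < 0 → take C=(4.5021,-7.6012) (cross=-63.931)
ex = (C−B)/|BC| = (0.0826,-0.9966); ey = (0.9966,0.0826)
P = B + -1.89·ex + 3.27·ey = (6.8615,3.5217)

6.86 3.52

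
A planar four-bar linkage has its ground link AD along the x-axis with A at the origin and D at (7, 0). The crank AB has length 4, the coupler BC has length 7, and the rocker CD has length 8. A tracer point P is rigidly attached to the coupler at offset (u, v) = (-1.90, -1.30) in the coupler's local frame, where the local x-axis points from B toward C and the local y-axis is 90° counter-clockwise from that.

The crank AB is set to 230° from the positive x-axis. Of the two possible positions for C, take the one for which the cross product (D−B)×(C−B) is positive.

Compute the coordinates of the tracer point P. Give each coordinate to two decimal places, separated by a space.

A=(0,0), D=(7.00,0)
B = A + 4.00·(cos230°, sin230°) = (-2.5712, -3.0642)
|BD| = 10.0497
circle(B,7.00) ∩ circle(D,8.00): a=4.2785, h=5.5402
  candidates: C₊=(-0.1856,3.5168) cross=55.677; C₋=(3.1929,-7.0360) cross=-55.677
  mode + wants cross > 0 → take C=(-0.1856,3.5168) (cross=55.677)
ex = (C−B)/|BC| = (0.3408,0.9401); ey = (-0.9401,0.3408)
P = B + -1.90·ex + -1.30·ey = (-1.9965,-5.2935)

-2.00 -5.29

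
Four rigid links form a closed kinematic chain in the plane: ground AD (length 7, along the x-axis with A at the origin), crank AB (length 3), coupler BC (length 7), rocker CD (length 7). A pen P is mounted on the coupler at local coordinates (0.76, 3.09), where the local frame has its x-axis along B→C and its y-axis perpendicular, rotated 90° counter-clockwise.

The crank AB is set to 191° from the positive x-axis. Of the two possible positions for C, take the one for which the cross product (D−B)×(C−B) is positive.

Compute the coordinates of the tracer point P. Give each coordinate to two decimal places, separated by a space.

A=(0,0), D=(7.00,0)
B = A + 3.00·(cos191°, sin191°) = (-2.9449, -0.5724)
|BD| = 9.9613
circle(B,7.00) ∩ circle(D,7.00): a=4.9807, h=4.9186
  candidates: C₊=(1.7449,4.6243) cross=48.996; C₋=(2.3102,-5.1967) cross=-48.996
  mode + wants cross > 0 → take C=(1.7449,4.6243) (cross=48.996)
ex = (C−B)/|BC| = (0.6700,0.7424); ey = (-0.7424,0.6700)
P = B + 0.76·ex + 3.09·ey = (-4.7297,2.0620)

-4.73 2.06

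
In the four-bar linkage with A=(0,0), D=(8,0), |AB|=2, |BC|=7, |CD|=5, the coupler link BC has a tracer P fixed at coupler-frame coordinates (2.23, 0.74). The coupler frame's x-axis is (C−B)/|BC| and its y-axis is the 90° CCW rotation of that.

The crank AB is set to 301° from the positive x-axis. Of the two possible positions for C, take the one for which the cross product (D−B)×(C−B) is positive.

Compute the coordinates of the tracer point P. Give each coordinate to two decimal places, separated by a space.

A=(0,0), D=(8.00,0)
B = A + 2.00·(cos301°, sin301°) = (1.0301, -1.7143)
|BD| = 7.1777
circle(B,7.00) ∩ circle(D,5.00): a=5.2607, h=4.6179
  candidates: C₊=(5.0355,4.0264) cross=33.146; C₋=(7.2415,-4.9421) cross=-33.146
  mode + wants cross > 0 → take C=(5.0355,4.0264) (cross=33.146)
ex = (C−B)/|BC| = (0.5722,0.8201); ey = (-0.8201,0.5722)
P = B + 2.23·ex + 0.74·ey = (1.6992,0.5379)

1.70 0.54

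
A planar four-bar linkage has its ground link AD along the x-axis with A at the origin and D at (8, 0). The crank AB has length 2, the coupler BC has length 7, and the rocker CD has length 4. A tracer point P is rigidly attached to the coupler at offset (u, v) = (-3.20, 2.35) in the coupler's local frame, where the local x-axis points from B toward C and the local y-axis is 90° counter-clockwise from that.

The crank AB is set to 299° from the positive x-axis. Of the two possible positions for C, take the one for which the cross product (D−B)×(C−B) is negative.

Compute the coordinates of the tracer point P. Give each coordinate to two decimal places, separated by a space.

A=(0,0), D=(8.00,0)
B = A + 2.00·(cos299°, sin299°) = (0.9696, -1.7492)
|BD| = 7.2447
circle(B,7.00) ∩ circle(D,4.00): a=5.8999, h=3.7671
  candidates: C₊=(5.7854,3.3310) cross=27.292; C₋=(7.6045,-3.9804) cross=-27.292
  mode - wants cross < 0 → take C=(7.6045,-3.9804) (cross=-27.292)
ex = (C−B)/|BC| = (0.9478,-0.3187); ey = (0.3187,0.9478)
P = B + -3.20·ex + 2.35·ey = (-1.3144,1.4982)

-1.31 1.50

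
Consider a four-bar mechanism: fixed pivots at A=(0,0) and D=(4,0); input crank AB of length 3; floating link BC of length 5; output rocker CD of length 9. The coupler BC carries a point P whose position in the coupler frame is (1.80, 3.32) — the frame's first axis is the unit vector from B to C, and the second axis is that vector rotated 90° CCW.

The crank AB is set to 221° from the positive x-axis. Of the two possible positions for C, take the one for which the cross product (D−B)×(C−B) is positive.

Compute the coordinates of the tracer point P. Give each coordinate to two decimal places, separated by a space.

A=(0,0), D=(4.00,0)
B = A + 3.00·(cos221°, sin221°) = (-2.2641, -1.9682)
|BD| = 6.5661
circle(B,5.00) ∩ circle(D,9.00): a=-0.9813, h=4.9028
  candidates: C₊=(-4.6699,2.4150) cross=32.192; C₋=(-1.7307,-6.9396) cross=-32.192
  mode + wants cross > 0 → take C=(-4.6699,2.4150) (cross=32.192)
ex = (C−B)/|BC| = (-0.4812,0.8766); ey = (-0.8766,-0.4812)
P = B + 1.80·ex + 3.32·ey = (-6.0406,-1.9877)

-6.04 -1.99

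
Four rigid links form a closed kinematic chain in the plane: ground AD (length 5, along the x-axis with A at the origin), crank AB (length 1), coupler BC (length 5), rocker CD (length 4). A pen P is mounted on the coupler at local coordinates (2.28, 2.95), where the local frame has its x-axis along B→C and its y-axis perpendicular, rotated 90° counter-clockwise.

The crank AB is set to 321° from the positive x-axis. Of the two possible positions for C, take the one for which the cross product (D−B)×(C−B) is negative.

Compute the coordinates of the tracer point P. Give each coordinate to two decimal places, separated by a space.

A=(0,0), D=(5.00,0)
B = A + 1.00·(cos321°, sin321°) = (0.7771, -0.6293)
|BD| = 4.2695
circle(B,5.00) ∩ circle(D,4.00): a=3.1887, h=3.8512
  candidates: C₊=(3.3634,3.6499) cross=16.443; C₋=(4.4987,-3.9685) cross=-16.443
  mode - wants cross < 0 → take C=(4.4987,-3.9685) (cross=-16.443)
ex = (C−B)/|BC| = (0.7443,-0.6678); ey = (0.6678,0.7443)
P = B + 2.28·ex + 2.95·ey = (4.4443,0.0438)

4.44 0.04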